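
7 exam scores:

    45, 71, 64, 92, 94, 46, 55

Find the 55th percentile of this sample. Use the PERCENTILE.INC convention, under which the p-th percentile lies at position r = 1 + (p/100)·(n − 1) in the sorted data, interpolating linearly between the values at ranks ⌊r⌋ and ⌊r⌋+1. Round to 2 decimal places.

66.10

Sorted: 45, 46, 55, 64, 71, 92, 94.
n = 7.
r = 1 + (55/100)·(7 − 1) = 1 + 3.3 = 4.3.
Rank 4 is 64 and rank 5 is 71.
Interpolate: 64 + 0.3·(71 − 64) = 64 + 0.3·7 = 66.1.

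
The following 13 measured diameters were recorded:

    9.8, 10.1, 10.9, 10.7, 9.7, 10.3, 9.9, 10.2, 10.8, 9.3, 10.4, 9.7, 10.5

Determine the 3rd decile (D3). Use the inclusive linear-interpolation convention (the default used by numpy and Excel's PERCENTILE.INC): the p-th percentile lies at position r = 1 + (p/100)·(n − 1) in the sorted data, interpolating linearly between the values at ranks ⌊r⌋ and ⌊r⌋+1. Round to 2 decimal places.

9.86

Sorted: 9.3, 9.7, 9.7, 9.8, 9.9, 10.1, 10.2, 10.3, 10.4, 10.5, 10.7, 10.8, 10.9.
n = 13.
r = 1 + (30/100)·(13 − 1) = 1 + 3.6 = 4.6.
Rank 4 is 9.8 and rank 5 is 9.9.
Interpolate: 9.8 + 0.6·(9.9 − 9.8) = 9.8 + 0.6·0.1 = 9.86.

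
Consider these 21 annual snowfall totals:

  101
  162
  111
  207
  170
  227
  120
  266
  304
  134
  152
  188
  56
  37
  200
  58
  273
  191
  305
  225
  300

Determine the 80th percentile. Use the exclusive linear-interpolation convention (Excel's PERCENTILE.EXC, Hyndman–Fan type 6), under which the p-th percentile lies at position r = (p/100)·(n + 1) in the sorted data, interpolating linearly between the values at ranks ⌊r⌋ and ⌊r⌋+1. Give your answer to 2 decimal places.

Sorted: 37, 56, 58, 101, 111, 120, 134, 152, 162, 170, 188, 191, 200, 207, 225, 227, 266, 273, 300, 304, 305.
n = 21.
r = (80/100)·(21 + 1) = 17.6.
Rank 17 is 266 and rank 18 is 273.
Interpolate: 266 + 0.6·(273 − 266) = 266 + 0.6·7 = 270.2.

270.20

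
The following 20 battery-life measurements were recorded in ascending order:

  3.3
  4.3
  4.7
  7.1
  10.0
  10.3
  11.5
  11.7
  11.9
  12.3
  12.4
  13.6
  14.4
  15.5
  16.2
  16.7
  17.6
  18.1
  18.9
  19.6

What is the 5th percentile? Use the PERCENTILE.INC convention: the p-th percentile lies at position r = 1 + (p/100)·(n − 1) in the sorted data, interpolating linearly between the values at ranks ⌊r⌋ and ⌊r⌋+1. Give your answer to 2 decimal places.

n = 20.
r = 1 + (5/100)·(20 − 1) = 1 + 0.95 = 1.95.
Rank 1 is 3.3 and rank 2 is 4.3.
Interpolate: 3.3 + 0.95·(4.3 − 3.3) = 3.3 + 0.95·1 = 4.25.

4.25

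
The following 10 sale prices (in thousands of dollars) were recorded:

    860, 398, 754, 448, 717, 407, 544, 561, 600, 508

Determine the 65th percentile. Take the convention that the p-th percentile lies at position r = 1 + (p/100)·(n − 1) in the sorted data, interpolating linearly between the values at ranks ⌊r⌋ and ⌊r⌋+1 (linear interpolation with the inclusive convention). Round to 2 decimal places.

Sorted: 398, 407, 448, 508, 544, 561, 600, 717, 754, 860.
n = 10.
r = 1 + (65/100)·(10 − 1) = 1 + 5.85 = 6.85.
Rank 6 is 561 and rank 7 is 600.
Interpolate: 561 + 0.85·(600 − 561) = 561 + 0.85·39 = 594.15.

594.15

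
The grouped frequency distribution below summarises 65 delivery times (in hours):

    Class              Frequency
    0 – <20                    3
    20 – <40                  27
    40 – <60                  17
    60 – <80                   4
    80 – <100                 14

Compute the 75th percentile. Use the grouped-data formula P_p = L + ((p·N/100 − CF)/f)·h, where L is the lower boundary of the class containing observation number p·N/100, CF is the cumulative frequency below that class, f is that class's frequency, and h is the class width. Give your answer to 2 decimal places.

68.75

N = 65; target position k = 75/100 · 65 = 48.75.
Cumulative frequencies: 3, 30, 47, 51, 65.
Observation 48.75 falls in the class 60 – <80.
L = 60, CF = 47, f = 4, h = 20.
P75 = 60 + ((48.75 − 47)/4)·20 = 60 + 8.75 = 68.75.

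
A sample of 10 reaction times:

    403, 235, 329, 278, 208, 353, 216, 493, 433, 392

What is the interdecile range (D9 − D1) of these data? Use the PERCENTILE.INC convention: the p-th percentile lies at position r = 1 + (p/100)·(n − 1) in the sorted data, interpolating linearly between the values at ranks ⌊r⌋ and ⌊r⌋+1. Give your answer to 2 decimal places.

Sorted: 208, 216, 235, 278, 329, 353, 392, 403, 433, 493.
n = 10.
P10: r = 1.9; ranks 1–2 are 208, 216; interpolating gives 215.2.
P90: r = 9.1; ranks 9–10 are 433, 493; interpolating gives 439.
Difference: 439 − 215.2 = 223.8.

223.80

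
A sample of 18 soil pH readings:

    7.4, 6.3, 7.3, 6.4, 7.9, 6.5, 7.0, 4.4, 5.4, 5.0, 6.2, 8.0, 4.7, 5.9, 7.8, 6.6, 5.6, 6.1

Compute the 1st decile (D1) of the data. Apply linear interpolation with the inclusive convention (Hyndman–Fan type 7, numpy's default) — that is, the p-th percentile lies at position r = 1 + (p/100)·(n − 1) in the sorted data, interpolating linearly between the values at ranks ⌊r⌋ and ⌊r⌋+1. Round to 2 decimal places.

Sorted: 4.4, 4.7, 5.0, 5.4, 5.6, 5.9, 6.1, 6.2, 6.3, 6.4, 6.5, 6.6, 7.0, 7.3, 7.4, 7.8, 7.9, 8.0.
n = 18.
r = 1 + (10/100)·(18 − 1) = 1 + 1.7 = 2.7.
Rank 2 is 4.7 and rank 3 is 5.0.
Interpolate: 4.7 + 0.7·(5.0 − 4.7) = 4.7 + 0.7·0.3 = 4.91.

4.91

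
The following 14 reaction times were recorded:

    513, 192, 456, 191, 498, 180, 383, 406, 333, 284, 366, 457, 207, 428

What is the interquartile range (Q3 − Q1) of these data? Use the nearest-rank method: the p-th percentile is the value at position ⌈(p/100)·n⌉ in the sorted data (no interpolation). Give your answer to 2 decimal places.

Sorted: 180, 191, 192, 207, 284, 333, 366, 383, 406, 428, 456, 457, 498, 513.
n = 14.
P25: rank ⌈25/100·14⌉ = 4 → 207.
P75: rank ⌈75/100·14⌉ = 11 → 456.
Difference: 456 − 207 = 249.

249.00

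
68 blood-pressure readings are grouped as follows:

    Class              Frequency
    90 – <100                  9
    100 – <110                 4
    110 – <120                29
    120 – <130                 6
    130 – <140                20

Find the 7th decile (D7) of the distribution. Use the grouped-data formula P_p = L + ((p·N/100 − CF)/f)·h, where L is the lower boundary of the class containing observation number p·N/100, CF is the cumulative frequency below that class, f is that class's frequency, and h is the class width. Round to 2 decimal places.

N = 68; target position k = 70/100 · 68 = 47.6.
Cumulative frequencies: 9, 13, 42, 48, 68.
Observation 47.6 falls in the class 120 – <130.
L = 120, CF = 42, f = 6, h = 10.
P70 = 120 + ((47.6 − 42)/6)·10 = 120 + 9.33333 = 129.333.

129.33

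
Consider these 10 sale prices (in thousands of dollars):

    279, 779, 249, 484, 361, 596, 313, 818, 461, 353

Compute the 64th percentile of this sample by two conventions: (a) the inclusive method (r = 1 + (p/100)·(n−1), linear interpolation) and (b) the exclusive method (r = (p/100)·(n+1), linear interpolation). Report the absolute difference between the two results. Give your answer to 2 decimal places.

Sorted: 249, 279, 313, 353, 361, 461, 484, 596, 779, 818.
n = 10.
(a) r = 6.76; between ranks 6 (461) and 7 (484): 478.48.
(b) r = 7.04; between ranks 7 (484) and 8 (596): 488.48.
|478.48 − 488.48| = 10.

10.00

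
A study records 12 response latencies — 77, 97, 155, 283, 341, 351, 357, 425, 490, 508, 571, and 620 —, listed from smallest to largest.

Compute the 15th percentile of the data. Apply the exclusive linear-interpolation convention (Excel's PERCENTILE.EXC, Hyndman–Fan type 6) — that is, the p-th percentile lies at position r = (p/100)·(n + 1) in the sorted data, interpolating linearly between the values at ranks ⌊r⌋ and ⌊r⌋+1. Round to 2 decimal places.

n = 12.
r = (15/100)·(12 + 1) = 1.95.
Rank 1 is 77 and rank 2 is 97.
Interpolate: 77 + 0.95·(97 − 77) = 77 + 0.95·20 = 96.

96.00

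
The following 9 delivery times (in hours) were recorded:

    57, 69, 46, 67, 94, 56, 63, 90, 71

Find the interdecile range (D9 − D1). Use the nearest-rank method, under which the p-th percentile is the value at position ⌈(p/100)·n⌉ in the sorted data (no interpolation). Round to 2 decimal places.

48.00

Sorted: 46, 56, 57, 63, 67, 69, 71, 90, 94.
n = 9.
P10: rank ⌈10/100·9⌉ = 1 → 46.
P90: rank ⌈90/100·9⌉ = 9 → 94.
Difference: 94 − 46 = 48.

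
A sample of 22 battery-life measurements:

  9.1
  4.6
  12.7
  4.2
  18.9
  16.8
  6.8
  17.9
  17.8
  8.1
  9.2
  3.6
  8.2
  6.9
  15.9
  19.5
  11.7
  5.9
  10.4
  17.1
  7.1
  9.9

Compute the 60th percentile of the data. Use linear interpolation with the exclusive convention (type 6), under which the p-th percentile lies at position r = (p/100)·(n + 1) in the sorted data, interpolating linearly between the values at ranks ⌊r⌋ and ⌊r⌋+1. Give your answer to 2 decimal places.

Sorted: 3.6, 4.2, 4.6, 5.9, 6.8, 6.9, 7.1, 8.1, 8.2, 9.1, 9.2, 9.9, 10.4, 11.7, 12.7, 15.9, 16.8, 17.1, 17.8, 17.9, 18.9, 19.5.
n = 22.
r = (60/100)·(22 + 1) = 13.8.
Rank 13 is 10.4 and rank 14 is 11.7.
Interpolate: 10.4 + 0.8·(11.7 − 10.4) = 10.4 + 0.8·1.3 = 11.44.

11.44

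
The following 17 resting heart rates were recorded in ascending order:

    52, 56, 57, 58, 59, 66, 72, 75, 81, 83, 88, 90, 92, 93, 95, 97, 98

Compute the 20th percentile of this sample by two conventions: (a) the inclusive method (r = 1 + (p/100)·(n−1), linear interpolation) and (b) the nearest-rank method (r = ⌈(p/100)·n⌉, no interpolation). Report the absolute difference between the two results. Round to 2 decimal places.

n = 17.
(a) r = 4.2; between ranks 4 (58) and 5 (59): 58.2.
(b) the nearest-rank method: rank 4 → 58.
|58.2 − 58| = 0.2.

0.20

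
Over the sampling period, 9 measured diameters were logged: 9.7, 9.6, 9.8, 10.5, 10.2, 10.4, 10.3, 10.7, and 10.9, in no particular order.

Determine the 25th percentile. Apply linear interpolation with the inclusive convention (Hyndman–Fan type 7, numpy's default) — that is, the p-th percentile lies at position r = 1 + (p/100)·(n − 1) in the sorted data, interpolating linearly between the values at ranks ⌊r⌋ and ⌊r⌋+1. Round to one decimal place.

9.8

Sorted: 9.6, 9.7, 9.8, 10.2, 10.3, 10.4, 10.5, 10.7, 10.9.
n = 9.
r = 1 + (25/100)·(9 − 1) = 1 + 2 = 3.
r is an integer, so P25 is the value at rank 3: 9.8.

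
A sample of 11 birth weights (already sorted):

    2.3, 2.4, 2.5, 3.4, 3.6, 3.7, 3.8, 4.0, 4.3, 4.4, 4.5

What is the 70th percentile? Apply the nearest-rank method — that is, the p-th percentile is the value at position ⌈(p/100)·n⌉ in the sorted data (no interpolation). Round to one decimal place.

4.0

n = 11.
Position = ⌈70/100 · 11⌉ = ⌈7.7⌉ = 8.
The value at rank 8 is 4.0.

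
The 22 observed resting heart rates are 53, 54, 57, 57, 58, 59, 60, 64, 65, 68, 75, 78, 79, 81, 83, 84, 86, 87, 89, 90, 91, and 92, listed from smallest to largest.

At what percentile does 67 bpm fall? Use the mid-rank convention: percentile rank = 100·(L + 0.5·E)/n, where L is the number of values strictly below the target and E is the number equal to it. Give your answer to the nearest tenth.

Count below 67: L = 9; count equal: E = 0; n = 22.
Percentile rank = 100·(9 + 0.5·0)/22 = 100·9/22 = 40.91.

40.9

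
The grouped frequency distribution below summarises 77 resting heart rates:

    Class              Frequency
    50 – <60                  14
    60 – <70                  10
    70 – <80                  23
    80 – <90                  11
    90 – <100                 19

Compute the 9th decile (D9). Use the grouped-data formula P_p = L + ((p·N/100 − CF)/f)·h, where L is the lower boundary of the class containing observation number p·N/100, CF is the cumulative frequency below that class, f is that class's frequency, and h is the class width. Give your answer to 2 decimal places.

N = 77; target position k = 90/100 · 77 = 69.3.
Cumulative frequencies: 14, 24, 47, 58, 77.
Observation 69.3 falls in the class 90 – <100.
L = 90, CF = 58, f = 19, h = 10.
P90 = 90 + ((69.3 − 58)/19)·10 = 90 + 5.94737 = 95.9474.

95.95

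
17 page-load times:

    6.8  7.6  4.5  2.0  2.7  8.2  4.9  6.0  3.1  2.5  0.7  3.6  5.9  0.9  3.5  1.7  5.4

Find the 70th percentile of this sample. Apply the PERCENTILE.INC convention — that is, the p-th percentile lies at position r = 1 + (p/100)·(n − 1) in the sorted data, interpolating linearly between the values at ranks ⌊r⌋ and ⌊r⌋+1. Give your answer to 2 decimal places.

5.50

Sorted: 0.7, 0.9, 1.7, 2.0, 2.5, 2.7, 3.1, 3.5, 3.6, 4.5, 4.9, 5.4, 5.9, 6.0, 6.8, 7.6, 8.2.
n = 17.
r = 1 + (70/100)·(17 − 1) = 1 + 11.2 = 12.2.
Rank 12 is 5.4 and rank 13 is 5.9.
Interpolate: 5.4 + 0.2·(5.9 − 5.4) = 5.4 + 0.2·0.5 = 5.5.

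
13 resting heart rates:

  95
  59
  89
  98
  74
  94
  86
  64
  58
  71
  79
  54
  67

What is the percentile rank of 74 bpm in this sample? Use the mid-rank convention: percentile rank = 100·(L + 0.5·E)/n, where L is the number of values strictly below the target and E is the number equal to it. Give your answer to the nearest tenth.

50.0

Sorted: 54, 58, 59, 64, 67, 71, 74, 79, 86, 89, 94, 95, 98.
Count below 74: L = 6; count equal: E = 1; n = 13.
Percentile rank = 100·(6 + 0.5·1)/13 = 100·6.5/13 = 50.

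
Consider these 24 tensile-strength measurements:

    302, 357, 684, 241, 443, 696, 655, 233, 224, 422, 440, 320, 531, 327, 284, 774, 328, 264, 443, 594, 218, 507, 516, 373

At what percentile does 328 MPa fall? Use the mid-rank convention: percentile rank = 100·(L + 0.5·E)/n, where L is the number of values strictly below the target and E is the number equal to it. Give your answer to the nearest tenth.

39.6

Sorted: 218, 224, 233, 241, 264, 284, 302, 320, 327, 328, 357, 373, 422, 440, 443, 443, 507, 516, 531, 594, 655, 684, 696, 774.
Count below 328: L = 9; count equal: E = 1; n = 24.
Percentile rank = 100·(9 + 0.5·1)/24 = 100·9.5/24 = 39.58.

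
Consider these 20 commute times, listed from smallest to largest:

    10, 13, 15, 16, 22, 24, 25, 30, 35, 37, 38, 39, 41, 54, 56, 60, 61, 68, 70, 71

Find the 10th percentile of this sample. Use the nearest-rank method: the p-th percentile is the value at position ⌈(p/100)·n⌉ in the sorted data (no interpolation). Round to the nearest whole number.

n = 20.
Position = ⌈10/100 · 20⌉ = ⌈2⌉ = 2.
The value at rank 2 is 13.

13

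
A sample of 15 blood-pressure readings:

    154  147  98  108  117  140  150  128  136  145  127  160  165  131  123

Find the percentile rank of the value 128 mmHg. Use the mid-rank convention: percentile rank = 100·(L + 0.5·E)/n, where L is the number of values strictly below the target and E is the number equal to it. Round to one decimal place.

Sorted: 98, 108, 117, 123, 127, 128, 131, 136, 140, 145, 147, 150, 154, 160, 165.
Count below 128: L = 5; count equal: E = 1; n = 15.
Percentile rank = 100·(5 + 0.5·1)/15 = 100·5.5/15 = 36.67.

36.7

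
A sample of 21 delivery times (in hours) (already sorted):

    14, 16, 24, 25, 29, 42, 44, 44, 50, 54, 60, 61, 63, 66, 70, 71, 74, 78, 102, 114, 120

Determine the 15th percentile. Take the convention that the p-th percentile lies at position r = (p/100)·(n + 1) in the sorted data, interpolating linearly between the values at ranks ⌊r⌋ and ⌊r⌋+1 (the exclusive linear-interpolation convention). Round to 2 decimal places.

24.30

n = 21.
r = (15/100)·(21 + 1) = 3.3.
Rank 3 is 24 and rank 4 is 25.
Interpolate: 24 + 0.3·(25 − 24) = 24 + 0.3·1 = 24.3.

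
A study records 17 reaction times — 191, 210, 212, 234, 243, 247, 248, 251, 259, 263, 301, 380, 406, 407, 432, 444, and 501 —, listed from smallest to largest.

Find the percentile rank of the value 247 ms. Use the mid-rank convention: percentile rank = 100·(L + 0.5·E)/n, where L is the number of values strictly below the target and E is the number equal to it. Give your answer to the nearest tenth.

Count below 247: L = 5; count equal: E = 1; n = 17.
Percentile rank = 100·(5 + 0.5·1)/17 = 100·5.5/17 = 32.35.

32.4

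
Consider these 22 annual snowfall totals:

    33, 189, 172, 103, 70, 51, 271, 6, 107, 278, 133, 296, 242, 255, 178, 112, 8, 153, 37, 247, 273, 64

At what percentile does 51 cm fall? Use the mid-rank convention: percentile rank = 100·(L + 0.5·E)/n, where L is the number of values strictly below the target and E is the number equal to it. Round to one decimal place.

20.5

Sorted: 6, 8, 33, 37, 51, 64, 70, 103, 107, 112, 133, 153, 172, 178, 189, 242, 247, 255, 271, 273, 278, 296.
Count below 51: L = 4; count equal: E = 1; n = 22.
Percentile rank = 100·(4 + 0.5·1)/22 = 100·4.5/22 = 20.45.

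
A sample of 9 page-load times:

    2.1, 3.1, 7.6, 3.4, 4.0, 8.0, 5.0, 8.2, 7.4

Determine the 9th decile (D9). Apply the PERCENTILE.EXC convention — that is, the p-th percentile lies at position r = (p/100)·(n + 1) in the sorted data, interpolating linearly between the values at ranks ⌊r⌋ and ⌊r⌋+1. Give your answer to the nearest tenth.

8.2

Sorted: 2.1, 3.1, 3.4, 4.0, 5.0, 7.4, 7.6, 8.0, 8.2.
n = 9.
r = (90/100)·(9 + 1) = 9.
r is an integer, so P90 is the value at rank 9: 8.2.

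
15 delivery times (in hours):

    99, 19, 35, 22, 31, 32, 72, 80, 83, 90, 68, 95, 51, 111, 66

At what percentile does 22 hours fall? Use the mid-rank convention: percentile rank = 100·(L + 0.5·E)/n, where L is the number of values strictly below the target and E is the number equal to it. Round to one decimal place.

10.0

Sorted: 19, 22, 31, 32, 35, 51, 66, 68, 72, 80, 83, 90, 95, 99, 111.
Count below 22: L = 1; count equal: E = 1; n = 15.
Percentile rank = 100·(1 + 0.5·1)/15 = 100·1.5/15 = 10.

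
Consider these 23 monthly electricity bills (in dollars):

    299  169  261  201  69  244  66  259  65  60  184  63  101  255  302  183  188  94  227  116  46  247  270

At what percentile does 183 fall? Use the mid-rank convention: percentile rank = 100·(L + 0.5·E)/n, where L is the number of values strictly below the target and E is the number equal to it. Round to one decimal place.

Sorted: 46, 60, 63, 65, 66, 69, 94, 101, 116, 169, 183, 184, 188, 201, 227, 244, 247, 255, 259, 261, 270, 299, 302.
Count below 183: L = 10; count equal: E = 1; n = 23.
Percentile rank = 100·(10 + 0.5·1)/23 = 100·10.5/23 = 45.65.

45.7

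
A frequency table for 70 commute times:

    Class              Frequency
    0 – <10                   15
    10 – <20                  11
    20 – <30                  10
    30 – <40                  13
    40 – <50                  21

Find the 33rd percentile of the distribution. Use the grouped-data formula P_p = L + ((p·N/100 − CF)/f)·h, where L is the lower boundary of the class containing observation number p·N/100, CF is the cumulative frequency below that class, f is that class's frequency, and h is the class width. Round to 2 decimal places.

17.36

N = 70; target position k = 33/100 · 70 = 23.1.
Cumulative frequencies: 15, 26, 36, 49, 70.
Observation 23.1 falls in the class 10 – <20.
L = 10, CF = 15, f = 11, h = 10.
P33 = 10 + ((23.1 − 15)/11)·10 = 10 + 7.36364 = 17.3636.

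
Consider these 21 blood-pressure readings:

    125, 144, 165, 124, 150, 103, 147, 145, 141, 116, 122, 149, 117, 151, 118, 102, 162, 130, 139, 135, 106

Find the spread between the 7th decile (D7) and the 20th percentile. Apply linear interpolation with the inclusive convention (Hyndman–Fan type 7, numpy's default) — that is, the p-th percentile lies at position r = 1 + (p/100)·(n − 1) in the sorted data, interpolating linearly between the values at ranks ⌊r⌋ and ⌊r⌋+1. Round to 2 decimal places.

Sorted: 102, 103, 106, 116, 117, 118, 122, 124, 125, 130, 135, 139, 141, 144, 145, 147, 149, 150, 151, 162, 165.
n = 21.
P20: r = 5 (integer) → 117.
P70: r = 15 (integer) → 145.
Difference: 145 − 117 = 28.

28.00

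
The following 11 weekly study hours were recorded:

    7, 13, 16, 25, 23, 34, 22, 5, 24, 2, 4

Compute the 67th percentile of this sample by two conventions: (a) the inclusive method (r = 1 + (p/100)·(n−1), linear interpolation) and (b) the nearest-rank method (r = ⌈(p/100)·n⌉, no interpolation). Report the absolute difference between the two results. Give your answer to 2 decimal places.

Sorted: 2, 4, 5, 7, 13, 16, 22, 23, 24, 25, 34.
n = 11.
(a) r = 7.7; between ranks 7 (22) and 8 (23): 22.7.
(b) the nearest-rank method: rank 8 → 23.
|22.7 − 23| = 0.3.

0.30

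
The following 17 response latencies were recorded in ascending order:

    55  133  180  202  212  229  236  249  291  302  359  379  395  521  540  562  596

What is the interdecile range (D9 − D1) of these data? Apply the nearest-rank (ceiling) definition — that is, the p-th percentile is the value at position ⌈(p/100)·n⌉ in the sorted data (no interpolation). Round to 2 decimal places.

n = 17.
P10: rank ⌈10/100·17⌉ = 2 → 133.
P90: rank ⌈90/100·17⌉ = 16 → 562.
Difference: 562 − 133 = 429.

429.00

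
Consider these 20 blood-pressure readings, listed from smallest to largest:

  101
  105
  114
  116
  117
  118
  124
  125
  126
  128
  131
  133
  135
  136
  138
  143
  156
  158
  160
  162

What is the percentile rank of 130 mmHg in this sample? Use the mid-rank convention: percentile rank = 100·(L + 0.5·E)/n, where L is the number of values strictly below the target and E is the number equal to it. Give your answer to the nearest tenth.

Count below 130: L = 10; count equal: E = 0; n = 20.
Percentile rank = 100·(10 + 0.5·0)/20 = 100·10/20 = 50.

50.0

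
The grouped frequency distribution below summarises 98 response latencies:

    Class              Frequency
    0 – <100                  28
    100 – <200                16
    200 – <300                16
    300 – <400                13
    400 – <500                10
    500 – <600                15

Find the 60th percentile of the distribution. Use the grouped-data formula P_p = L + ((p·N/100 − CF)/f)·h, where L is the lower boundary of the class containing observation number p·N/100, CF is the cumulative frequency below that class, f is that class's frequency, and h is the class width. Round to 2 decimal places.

292.50

N = 98; target position k = 60/100 · 98 = 58.8.
Cumulative frequencies: 28, 44, 60, 73, 83, 98.
Observation 58.8 falls in the class 200 – <300.
L = 200, CF = 44, f = 16, h = 100.
P60 = 200 + ((58.8 − 44)/16)·100 = 200 + 92.5 = 292.5.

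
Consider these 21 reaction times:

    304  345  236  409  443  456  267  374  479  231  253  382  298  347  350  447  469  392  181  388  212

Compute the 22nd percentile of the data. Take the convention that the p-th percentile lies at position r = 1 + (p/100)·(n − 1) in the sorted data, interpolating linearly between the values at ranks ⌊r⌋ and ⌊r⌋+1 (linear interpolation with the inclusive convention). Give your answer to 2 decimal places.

Sorted: 181, 212, 231, 236, 253, 267, 298, 304, 345, 347, 350, 374, 382, 388, 392, 409, 443, 447, 456, 469, 479.
n = 21.
r = 1 + (22/100)·(21 − 1) = 1 + 4.4 = 5.4.
Rank 5 is 253 and rank 6 is 267.
Interpolate: 253 + 0.4·(267 − 253) = 253 + 0.4·14 = 258.6.

258.60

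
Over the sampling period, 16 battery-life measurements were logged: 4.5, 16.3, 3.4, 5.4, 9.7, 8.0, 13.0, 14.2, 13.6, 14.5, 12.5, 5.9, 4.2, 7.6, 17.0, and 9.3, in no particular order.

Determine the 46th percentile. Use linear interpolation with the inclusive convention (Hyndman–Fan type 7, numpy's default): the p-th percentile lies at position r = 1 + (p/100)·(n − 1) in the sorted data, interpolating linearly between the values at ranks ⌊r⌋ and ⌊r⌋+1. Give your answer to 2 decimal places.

9.17

Sorted: 3.4, 4.2, 4.5, 5.4, 5.9, 7.6, 8.0, 9.3, 9.7, 12.5, 13.0, 13.6, 14.2, 14.5, 16.3, 17.0.
n = 16.
r = 1 + (46/100)·(16 − 1) = 1 + 6.9 = 7.9.
Rank 7 is 8.0 and rank 8 is 9.3.
Interpolate: 8.0 + 0.9·(9.3 − 8.0) = 8.0 + 0.9·1.3 = 9.17.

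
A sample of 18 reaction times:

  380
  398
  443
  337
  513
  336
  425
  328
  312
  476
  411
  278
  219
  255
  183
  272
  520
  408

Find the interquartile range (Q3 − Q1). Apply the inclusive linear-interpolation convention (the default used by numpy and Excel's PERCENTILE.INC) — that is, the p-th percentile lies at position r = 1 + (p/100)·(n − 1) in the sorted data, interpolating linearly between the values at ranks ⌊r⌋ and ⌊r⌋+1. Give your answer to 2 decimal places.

Sorted: 183, 219, 255, 272, 278, 312, 328, 336, 337, 380, 398, 408, 411, 425, 443, 476, 513, 520.
n = 18.
P25: r = 5.25; ranks 5–6 are 278, 312; interpolating gives 286.5.
P75: r = 13.75; ranks 13–14 are 411, 425; interpolating gives 421.5.
Difference: 421.5 − 286.5 = 135.

135.00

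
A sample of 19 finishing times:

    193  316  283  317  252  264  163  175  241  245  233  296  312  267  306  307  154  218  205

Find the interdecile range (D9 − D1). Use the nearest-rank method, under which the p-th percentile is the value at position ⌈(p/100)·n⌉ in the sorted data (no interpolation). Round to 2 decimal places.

153.00

Sorted: 154, 163, 175, 193, 205, 218, 233, 241, 245, 252, 264, 267, 283, 296, 306, 307, 312, 316, 317.
n = 19.
P10: rank ⌈10/100·19⌉ = 2 → 163.
P90: rank ⌈90/100·19⌉ = 18 → 316.
Difference: 316 − 163 = 153.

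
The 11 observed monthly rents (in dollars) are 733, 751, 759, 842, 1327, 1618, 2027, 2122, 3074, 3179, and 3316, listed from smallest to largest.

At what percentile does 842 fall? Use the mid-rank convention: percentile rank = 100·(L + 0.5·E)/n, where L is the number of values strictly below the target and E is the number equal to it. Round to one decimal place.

Count below 842: L = 3; count equal: E = 1; n = 11.
Percentile rank = 100·(3 + 0.5·1)/11 = 100·3.5/11 = 31.82.

31.8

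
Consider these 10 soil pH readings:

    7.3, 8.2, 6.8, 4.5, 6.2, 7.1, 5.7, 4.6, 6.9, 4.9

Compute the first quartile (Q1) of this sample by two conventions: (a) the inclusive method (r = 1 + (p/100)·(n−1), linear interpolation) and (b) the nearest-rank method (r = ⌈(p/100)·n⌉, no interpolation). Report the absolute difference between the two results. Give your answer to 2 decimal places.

Sorted: 4.5, 4.6, 4.9, 5.7, 6.2, 6.8, 6.9, 7.1, 7.3, 8.2.
n = 10.
(a) r = 3.25; between ranks 3 (4.9) and 4 (5.7): 5.1.
(b) the nearest-rank method: rank 3 → 4.9.
|5.1 − 4.9| = 0.2.

0.20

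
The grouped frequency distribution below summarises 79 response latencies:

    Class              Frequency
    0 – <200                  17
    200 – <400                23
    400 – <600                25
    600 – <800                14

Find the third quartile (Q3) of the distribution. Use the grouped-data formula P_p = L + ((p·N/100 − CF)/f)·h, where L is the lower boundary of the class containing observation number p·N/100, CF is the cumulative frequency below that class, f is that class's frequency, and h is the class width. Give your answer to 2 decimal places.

N = 79; target position k = 75/100 · 79 = 59.25.
Cumulative frequencies: 17, 40, 65, 79.
Observation 59.25 falls in the class 400 – <600.
L = 400, CF = 40, f = 25, h = 200.
P75 = 400 + ((59.25 − 40)/25)·200 = 400 + 154 = 554.

554.00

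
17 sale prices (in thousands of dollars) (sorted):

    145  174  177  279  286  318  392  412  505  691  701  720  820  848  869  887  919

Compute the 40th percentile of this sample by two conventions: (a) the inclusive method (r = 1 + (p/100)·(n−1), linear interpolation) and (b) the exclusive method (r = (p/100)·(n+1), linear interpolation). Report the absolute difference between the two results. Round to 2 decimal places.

n = 17.
(a) r = 7.4; between ranks 7 (392) and 8 (412): 400.
(b) r = 7.2; between ranks 7 (392) and 8 (412): 396.
|400 − 396| = 4.

4.00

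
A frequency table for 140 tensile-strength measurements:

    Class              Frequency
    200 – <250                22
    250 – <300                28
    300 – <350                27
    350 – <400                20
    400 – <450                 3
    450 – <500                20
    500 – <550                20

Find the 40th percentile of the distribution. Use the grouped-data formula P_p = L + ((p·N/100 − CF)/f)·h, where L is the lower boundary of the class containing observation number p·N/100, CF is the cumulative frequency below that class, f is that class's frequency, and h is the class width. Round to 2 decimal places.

311.11

N = 140; target position k = 40/100 · 140 = 56.
Cumulative frequencies: 22, 50, 77, 97, 100, 120, 140.
Observation 56 falls in the class 300 – <350.
L = 300, CF = 50, f = 27, h = 50.
P40 = 300 + ((56 − 50)/27)·50 = 300 + 11.1111 = 311.111.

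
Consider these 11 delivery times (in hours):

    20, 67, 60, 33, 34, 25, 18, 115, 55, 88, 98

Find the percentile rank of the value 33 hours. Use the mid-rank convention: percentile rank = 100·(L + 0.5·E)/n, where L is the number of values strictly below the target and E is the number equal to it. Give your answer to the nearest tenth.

31.8

Sorted: 18, 20, 25, 33, 34, 55, 60, 67, 88, 98, 115.
Count below 33: L = 3; count equal: E = 1; n = 11.
Percentile rank = 100·(3 + 0.5·1)/11 = 100·3.5/11 = 31.82.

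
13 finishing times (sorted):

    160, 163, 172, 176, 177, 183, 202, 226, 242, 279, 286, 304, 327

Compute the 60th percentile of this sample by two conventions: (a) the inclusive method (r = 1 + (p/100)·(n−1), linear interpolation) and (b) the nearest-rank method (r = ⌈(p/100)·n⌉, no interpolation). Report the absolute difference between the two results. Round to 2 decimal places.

n = 13.
(a) r = 8.2; between ranks 8 (226) and 9 (242): 229.2.
(b) the nearest-rank method: rank 8 → 226.
|229.2 − 226| = 3.2.

3.20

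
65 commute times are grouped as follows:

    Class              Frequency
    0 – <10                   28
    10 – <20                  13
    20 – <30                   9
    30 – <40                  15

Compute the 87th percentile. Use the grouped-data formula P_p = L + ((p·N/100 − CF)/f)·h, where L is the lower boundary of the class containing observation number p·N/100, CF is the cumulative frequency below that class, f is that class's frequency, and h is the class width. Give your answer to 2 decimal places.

34.37

N = 65; target position k = 87/100 · 65 = 56.55.
Cumulative frequencies: 28, 41, 50, 65.
Observation 56.55 falls in the class 30 – <40.
L = 30, CF = 50, f = 15, h = 10.
P87 = 30 + ((56.55 − 50)/15)·10 = 30 + 4.36667 = 34.3667.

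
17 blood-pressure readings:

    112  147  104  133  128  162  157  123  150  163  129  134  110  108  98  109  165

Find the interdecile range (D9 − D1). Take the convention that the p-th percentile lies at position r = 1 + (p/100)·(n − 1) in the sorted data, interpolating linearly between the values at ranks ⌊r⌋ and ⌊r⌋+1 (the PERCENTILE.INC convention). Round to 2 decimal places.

56.00

Sorted: 98, 104, 108, 109, 110, 112, 123, 128, 129, 133, 134, 147, 150, 157, 162, 163, 165.
n = 17.
P10: r = 2.6; ranks 2–3 are 104, 108; interpolating gives 106.4.
P90: r = 15.4; ranks 15–16 are 162, 163; interpolating gives 162.4.
Difference: 162.4 − 106.4 = 56.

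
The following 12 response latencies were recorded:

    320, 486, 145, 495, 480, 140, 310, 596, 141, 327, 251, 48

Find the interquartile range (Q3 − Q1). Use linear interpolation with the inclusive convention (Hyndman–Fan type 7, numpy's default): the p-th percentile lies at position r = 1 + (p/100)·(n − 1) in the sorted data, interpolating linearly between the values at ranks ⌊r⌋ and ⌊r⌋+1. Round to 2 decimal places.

337.50

Sorted: 48, 140, 141, 145, 251, 310, 320, 327, 480, 486, 495, 596.
n = 12.
P25: r = 3.75; ranks 3–4 are 141, 145; interpolating gives 144.
P75: r = 9.25; ranks 9–10 are 480, 486; interpolating gives 481.5.
Difference: 481.5 − 144 = 337.5.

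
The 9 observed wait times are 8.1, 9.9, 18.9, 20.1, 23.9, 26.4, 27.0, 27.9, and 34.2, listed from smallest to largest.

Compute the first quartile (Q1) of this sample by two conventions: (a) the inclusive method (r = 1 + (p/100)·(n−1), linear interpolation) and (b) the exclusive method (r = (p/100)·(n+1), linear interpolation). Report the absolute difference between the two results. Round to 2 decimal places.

n = 9.
(a) r = 3 → value at rank 3 = 18.9.
(b) r = 2.5; between ranks 2 (9.9) and 3 (18.9): 14.4.
|18.9 − 14.4| = 4.5.

4.50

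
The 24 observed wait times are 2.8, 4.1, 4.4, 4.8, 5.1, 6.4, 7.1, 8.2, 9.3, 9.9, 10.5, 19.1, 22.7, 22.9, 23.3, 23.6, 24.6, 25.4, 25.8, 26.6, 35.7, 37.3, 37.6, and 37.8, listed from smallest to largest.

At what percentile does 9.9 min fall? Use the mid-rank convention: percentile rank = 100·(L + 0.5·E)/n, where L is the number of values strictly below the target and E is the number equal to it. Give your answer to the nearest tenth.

39.6

Count below 9.9: L = 9; count equal: E = 1; n = 24.
Percentile rank = 100·(9 + 0.5·1)/24 = 100·9.5/24 = 39.58.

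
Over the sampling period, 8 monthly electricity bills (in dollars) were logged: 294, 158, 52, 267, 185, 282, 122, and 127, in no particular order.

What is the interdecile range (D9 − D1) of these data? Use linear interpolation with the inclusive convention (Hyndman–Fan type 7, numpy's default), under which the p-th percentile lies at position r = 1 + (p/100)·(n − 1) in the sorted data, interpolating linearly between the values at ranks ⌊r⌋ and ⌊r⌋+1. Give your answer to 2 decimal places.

Sorted: 52, 122, 127, 158, 185, 267, 282, 294.
n = 8.
P10: r = 1.7; ranks 1–2 are 52, 122; interpolating gives 101.
P90: r = 7.3; ranks 7–8 are 282, 294; interpolating gives 285.6.
Difference: 285.6 − 101 = 184.6.

184.60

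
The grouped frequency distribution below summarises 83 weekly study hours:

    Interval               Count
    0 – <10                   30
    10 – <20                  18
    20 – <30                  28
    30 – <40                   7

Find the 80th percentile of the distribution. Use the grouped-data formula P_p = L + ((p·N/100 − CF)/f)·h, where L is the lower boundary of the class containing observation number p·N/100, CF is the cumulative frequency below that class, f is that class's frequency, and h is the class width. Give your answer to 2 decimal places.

26.57

N = 83; target position k = 80/100 · 83 = 66.4.
Cumulative frequencies: 30, 48, 76, 83.
Observation 66.4 falls in the class 20 – <30.
L = 20, CF = 48, f = 28, h = 10.
P80 = 20 + ((66.4 − 48)/28)·10 = 20 + 6.57143 = 26.5714.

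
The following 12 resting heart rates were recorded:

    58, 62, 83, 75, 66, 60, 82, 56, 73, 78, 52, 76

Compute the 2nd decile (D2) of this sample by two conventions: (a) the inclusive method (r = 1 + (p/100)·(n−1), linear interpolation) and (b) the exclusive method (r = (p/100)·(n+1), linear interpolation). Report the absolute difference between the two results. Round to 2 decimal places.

Sorted: 52, 56, 58, 60, 62, 66, 73, 75, 76, 78, 82, 83.
n = 12.
(a) r = 3.2; between ranks 3 (58) and 4 (60): 58.4.
(b) r = 2.6; between ranks 2 (56) and 3 (58): 57.2.
|58.4 − 57.2| = 1.2.

1.20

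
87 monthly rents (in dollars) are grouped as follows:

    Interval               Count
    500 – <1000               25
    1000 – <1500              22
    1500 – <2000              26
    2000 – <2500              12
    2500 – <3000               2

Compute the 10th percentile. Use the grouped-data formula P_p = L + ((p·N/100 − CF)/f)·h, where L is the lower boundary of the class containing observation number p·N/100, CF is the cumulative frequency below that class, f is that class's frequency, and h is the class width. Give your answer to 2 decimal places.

674.00

N = 87; target position k = 10/100 · 87 = 8.7.
Cumulative frequencies: 25, 47, 73, 85, 87.
Observation 8.7 falls in the class 500 – <1000.
L = 500, CF = 0, f = 25, h = 500.
P10 = 500 + ((8.7 − 0)/25)·500 = 500 + 174 = 674.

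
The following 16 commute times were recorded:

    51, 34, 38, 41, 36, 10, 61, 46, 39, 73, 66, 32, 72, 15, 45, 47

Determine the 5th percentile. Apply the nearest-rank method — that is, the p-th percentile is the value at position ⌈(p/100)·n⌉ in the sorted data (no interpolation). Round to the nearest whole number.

Sorted: 10, 15, 32, 34, 36, 38, 39, 41, 45, 46, 47, 51, 61, 66, 72, 73.
n = 16.
Position = ⌈5/100 · 16⌉ = ⌈0.8⌉ = 1.
The value at rank 1 is 10.

10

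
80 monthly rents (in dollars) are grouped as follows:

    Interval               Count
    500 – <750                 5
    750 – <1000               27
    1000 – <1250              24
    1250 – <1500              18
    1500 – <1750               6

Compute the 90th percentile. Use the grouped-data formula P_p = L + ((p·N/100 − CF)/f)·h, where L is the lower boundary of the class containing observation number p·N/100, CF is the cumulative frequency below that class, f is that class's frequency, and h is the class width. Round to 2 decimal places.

N = 80; target position k = 90/100 · 80 = 72.
Cumulative frequencies: 5, 32, 56, 74, 80.
Observation 72 falls in the class 1250 – <1500.
L = 1250, CF = 56, f = 18, h = 250.
P90 = 1250 + ((72 − 56)/18)·250 = 1250 + 222.222 = 1472.22.

1472.22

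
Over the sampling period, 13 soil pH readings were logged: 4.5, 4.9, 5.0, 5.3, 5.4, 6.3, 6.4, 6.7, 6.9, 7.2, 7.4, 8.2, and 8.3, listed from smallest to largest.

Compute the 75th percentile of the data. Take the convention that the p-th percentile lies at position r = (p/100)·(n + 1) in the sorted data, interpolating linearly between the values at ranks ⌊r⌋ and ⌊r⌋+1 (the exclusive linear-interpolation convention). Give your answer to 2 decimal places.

n = 13.
r = (75/100)·(13 + 1) = 10.5.
Rank 10 is 7.2 and rank 11 is 7.4.
Interpolate: 7.2 + 0.5·(7.4 − 7.2) = 7.2 + 0.5·0.2 = 7.3.

7.30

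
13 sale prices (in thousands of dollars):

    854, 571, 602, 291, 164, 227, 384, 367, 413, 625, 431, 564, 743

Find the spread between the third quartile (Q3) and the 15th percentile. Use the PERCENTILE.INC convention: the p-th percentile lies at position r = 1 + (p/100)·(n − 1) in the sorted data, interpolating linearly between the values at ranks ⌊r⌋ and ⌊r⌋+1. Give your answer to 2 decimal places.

Sorted: 164, 227, 291, 367, 384, 413, 431, 564, 571, 602, 625, 743, 854.
n = 13.
P15: r = 2.8; ranks 2–3 are 227, 291; interpolating gives 278.2.
P75: r = 10 (integer) → 602.
Difference: 602 − 278.2 = 323.8.

323.80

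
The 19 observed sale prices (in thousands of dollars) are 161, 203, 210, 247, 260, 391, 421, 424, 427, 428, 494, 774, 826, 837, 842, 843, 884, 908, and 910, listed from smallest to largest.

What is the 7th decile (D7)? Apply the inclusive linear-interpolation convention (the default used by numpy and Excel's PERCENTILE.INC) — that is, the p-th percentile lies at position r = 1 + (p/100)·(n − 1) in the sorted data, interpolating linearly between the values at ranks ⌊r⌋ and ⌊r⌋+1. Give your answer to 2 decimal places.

n = 19.
r = 1 + (70/100)·(19 − 1) = 1 + 12.6 = 13.6.
Rank 13 is 826 and rank 14 is 837.
Interpolate: 826 + 0.6·(837 − 826) = 826 + 0.6·11 = 832.6.

832.60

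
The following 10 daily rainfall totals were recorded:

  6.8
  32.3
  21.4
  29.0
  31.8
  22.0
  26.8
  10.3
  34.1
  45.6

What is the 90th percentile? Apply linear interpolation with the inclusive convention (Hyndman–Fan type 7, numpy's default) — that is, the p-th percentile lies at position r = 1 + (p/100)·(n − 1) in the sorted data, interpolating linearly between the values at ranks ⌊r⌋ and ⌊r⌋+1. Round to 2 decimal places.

Sorted: 6.8, 10.3, 21.4, 22.0, 26.8, 29.0, 31.8, 32.3, 34.1, 45.6.
n = 10.
r = 1 + (90/100)·(10 − 1) = 1 + 8.1 = 9.1.
Rank 9 is 34.1 and rank 10 is 45.6.
Interpolate: 34.1 + 0.1·(45.6 − 34.1) = 34.1 + 0.1·11.5 = 35.25.

35.25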